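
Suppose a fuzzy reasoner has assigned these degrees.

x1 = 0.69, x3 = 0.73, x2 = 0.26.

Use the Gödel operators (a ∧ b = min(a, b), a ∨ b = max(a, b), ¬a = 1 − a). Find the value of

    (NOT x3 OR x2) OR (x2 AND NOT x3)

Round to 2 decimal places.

0.27

NOT x3 = 1 − 0.73 = 0.27
NOT x3 OR x2 = max(a, b) on (0.27, 0.26) = 0.27
NOT x3 = 1 − 0.73 = 0.27
x2 AND NOT x3 = min(a, b) on (0.26, 0.27) = 0.26
(NOT x3 OR x2) OR (x2 AND NOT x3) = max(a, b) on (0.27, 0.26) = 0.27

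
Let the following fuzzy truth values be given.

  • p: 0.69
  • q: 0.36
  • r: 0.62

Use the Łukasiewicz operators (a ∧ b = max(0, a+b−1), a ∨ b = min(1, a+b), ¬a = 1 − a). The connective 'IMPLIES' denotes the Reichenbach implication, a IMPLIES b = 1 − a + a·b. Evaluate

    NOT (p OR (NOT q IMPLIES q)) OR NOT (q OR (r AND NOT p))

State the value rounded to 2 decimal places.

0.64

NOT q = 1 − 0.36 = 0.64
NOT q IMPLIES q  [Reichenbach: 1 − a + a·b] with a=0.64, b=0.36 → 0.59
p OR (NOT q IMPLIES q) = min(1, a+b) on (0.69, 0.59) = 1.00
NOT (p OR (NOT q IMPLIES q)) = 1 − 1.00 = 0.00
NOT p = 1 − 0.69 = 0.31
r AND NOT p = max(0, a+b−1) on (0.62, 0.31) = 0.00
q OR (r AND NOT p) = min(1, a+b) on (0.36, 0.00) = 0.36
NOT (q OR (r AND NOT p)) = 1 − 0.36 = 0.64
NOT (p OR (NOT q IMPLIES q)) OR NOT (q OR (r AND NOT p)) = min(1, a+b) on (0.00, 0.64) = 0.64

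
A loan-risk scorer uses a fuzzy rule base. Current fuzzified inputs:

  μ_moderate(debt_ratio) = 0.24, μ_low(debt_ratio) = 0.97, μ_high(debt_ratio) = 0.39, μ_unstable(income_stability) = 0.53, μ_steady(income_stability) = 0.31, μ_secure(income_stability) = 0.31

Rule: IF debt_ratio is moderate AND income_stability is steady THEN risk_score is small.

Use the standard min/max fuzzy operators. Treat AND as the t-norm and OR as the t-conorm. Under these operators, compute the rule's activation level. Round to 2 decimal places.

firing strength: moderate=0.24, steady=0.31; AND[min(a, b)] → w = 0.24

0.24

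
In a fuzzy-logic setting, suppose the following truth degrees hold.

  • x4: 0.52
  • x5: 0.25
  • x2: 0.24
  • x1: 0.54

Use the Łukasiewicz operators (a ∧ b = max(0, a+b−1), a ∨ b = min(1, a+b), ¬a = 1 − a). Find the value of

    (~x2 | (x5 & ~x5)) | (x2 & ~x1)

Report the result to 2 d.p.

~x2 = 1 − 0.24 = 0.76
~x5 = 1 − 0.25 = 0.75
x5 & ~x5 = max(0, a+b−1) on (0.25, 0.75) = 0.00
~x2 | (x5 & ~x5) = min(1, a+b) on (0.76, 0.00) = 0.76
~x1 = 1 − 0.54 = 0.46
x2 & ~x1 = max(0, a+b−1) on (0.24, 0.46) = 0.00
(~x2 | (x5 & ~x5)) | (x2 & ~x1) = min(1, a+b) on (0.76, 0.00) = 0.76

0.76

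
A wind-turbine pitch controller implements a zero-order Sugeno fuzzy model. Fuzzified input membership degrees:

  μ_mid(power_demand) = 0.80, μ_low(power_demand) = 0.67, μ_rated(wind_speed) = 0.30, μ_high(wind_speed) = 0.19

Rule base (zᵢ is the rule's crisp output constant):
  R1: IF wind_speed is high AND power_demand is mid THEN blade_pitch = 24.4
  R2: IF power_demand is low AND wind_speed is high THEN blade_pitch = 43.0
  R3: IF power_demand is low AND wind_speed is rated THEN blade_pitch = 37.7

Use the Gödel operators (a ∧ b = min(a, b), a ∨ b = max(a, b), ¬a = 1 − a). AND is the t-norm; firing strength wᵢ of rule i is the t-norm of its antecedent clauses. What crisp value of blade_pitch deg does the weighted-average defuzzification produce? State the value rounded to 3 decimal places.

R1 (z=24.4): high=0.19, mid=0.80; AND[min(a, b)] → w = 0.19
R2 (z=43.0): low=0.67, high=0.19; AND[min(a, b)] → w = 0.19
R3 (z=37.7): low=0.67, rated=0.30; AND[min(a, b)] → w = 0.30
Weighted average = (0.19·24.4 + 0.19·43.0 + 0.30·37.7) / (0.19 + 0.19 + 0.30)
  = 24.1160 / 0.6800 = 35.465

35.465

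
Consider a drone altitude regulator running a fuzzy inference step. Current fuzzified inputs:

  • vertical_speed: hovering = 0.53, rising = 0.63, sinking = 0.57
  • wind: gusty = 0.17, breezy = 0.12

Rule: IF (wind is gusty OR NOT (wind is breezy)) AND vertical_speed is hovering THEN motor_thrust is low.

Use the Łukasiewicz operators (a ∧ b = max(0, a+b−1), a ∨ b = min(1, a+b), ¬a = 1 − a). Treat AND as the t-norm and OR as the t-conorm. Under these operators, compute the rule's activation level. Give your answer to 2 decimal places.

firing strength: (gusty=0.17 OR ¬breezy=1−0.12=0.88) = 1.00; AND[max(0, a+b−1)] with hovering=0.53 → w = 0.53

0.53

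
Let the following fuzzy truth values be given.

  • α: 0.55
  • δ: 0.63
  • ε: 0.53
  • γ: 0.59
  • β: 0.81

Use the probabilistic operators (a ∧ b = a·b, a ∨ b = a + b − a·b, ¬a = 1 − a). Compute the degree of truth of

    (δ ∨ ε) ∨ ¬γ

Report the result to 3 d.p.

0.897

δ ∨ ε = a + b − a·b on (0.6300, 0.5300) = 0.8261
¬γ = 1 − 0.5900 = 0.4100
(δ ∨ ε) ∨ ¬γ = a + b − a·b on (0.8261, 0.4100) = 0.8974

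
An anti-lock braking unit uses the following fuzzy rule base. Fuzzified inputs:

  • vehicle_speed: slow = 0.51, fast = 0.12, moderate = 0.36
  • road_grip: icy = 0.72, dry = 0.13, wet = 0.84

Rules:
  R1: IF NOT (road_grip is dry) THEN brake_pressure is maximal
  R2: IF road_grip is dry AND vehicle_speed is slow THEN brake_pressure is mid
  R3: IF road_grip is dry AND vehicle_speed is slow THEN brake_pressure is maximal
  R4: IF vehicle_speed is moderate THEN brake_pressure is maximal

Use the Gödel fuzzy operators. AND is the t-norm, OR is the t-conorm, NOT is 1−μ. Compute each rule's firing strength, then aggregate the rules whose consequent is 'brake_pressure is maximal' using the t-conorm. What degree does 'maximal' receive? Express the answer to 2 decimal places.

R1: ¬dry=1−0.13=0.87 → w = 0.87
R2: dry=0.13, slow=0.51; AND[min(a, b)] → w = 0.13
R3: dry=0.13, slow=0.51; AND[min(a, b)] → w = 0.13
R4: moderate=0.36 → w = 0.36
Rules with consequent 'maximal': {R1, R3, R4} → strengths 0.87, 0.13, 0.36
Aggregate via t-conorm [max(a, b)]: 0.87

0.87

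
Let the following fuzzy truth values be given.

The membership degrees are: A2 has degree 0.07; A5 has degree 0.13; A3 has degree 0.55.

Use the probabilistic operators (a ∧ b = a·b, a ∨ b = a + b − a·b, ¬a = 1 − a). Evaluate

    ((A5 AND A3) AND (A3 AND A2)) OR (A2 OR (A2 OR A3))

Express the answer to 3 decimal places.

0.612

A5 AND A3 = a·b on (0.1300, 0.5500) = 0.0715
A3 AND A2 = a·b on (0.5500, 0.0700) = 0.0385
(A5 AND A3) AND (A3 AND A2) = a·b on (0.0715, 0.0385) = 0.0028
A2 OR A3 = a + b − a·b on (0.0700, 0.5500) = 0.5815
A2 OR (A2 OR A3) = a + b − a·b on (0.0700, 0.5815) = 0.6108
((A5 AND A3) AND (A3 AND A2)) OR (A2 OR (A2 OR A3)) = a + b − a·b on (0.0028, 0.6108) = 0.6119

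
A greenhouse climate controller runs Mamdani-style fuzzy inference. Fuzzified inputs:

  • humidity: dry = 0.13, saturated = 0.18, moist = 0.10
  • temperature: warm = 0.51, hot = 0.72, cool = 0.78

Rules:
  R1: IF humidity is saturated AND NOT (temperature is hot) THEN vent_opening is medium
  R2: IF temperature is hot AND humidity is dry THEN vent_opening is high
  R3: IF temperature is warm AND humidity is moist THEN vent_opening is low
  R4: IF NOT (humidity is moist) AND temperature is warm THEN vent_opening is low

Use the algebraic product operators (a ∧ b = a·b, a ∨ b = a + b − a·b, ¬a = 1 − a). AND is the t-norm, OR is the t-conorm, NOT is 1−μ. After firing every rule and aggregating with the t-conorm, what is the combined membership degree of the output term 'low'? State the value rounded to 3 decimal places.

0.487

R1: saturated=0.18, ¬hot=1−0.72=0.28; AND[a·b] → w = 0.0504
R2: hot=0.72, dry=0.13; AND[a·b] → w = 0.0936
R3: warm=0.51, moist=0.10; AND[a·b] → w = 0.0510
R4: ¬moist=1−0.10=0.90, warm=0.51; AND[a·b] → w = 0.4590
Rules with consequent 'low': {R3, R4} → strengths 0.0510, 0.4590
Aggregate via t-conorm [a + b − a·b]: 0.4866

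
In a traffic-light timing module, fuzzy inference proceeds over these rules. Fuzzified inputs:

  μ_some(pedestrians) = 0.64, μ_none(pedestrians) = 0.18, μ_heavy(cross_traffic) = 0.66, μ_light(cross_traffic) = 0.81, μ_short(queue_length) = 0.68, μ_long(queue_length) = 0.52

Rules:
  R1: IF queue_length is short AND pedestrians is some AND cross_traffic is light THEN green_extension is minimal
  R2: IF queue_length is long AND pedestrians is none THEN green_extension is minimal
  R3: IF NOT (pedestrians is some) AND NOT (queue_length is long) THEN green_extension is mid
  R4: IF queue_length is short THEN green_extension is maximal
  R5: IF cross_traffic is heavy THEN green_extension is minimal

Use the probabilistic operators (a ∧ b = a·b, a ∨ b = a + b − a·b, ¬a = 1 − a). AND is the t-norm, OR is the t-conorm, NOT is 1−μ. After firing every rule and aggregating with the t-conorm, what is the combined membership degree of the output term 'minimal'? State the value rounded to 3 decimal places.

R1: short=0.68, some=0.64, light=0.81; AND[a·b] → w = 0.3525
R2: long=0.52, none=0.18; AND[a·b] → w = 0.0936
R3: ¬some=1−0.64=0.36, ¬long=1−0.52=0.48; AND[a·b] → w = 0.1728
R4: short=0.68 → w = 0.6800
R5: heavy=0.66 → w = 0.6600
Rules with consequent 'minimal': {R1, R2, R5} → strengths 0.3525, 0.0936, 0.6600
Aggregate via t-conorm [a + b − a·b]: 0.8005

0.800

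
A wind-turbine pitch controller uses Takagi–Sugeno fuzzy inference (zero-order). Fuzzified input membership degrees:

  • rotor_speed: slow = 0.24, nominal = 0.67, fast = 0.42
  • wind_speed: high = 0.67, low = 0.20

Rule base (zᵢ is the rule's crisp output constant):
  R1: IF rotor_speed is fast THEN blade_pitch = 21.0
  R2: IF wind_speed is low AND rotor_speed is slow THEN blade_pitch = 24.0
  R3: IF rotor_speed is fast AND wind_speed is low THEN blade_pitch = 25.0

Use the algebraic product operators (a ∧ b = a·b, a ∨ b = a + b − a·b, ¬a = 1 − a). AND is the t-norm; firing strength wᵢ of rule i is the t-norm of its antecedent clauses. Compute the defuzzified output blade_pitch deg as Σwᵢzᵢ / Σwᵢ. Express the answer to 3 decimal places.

21.870

R1 (z=21.0): fast=0.42 → w = 0.4200
R2 (z=24.0): low=0.20, slow=0.24; AND[a·b] → w = 0.0480
R3 (z=25.0): fast=0.42, low=0.20; AND[a·b] → w = 0.0840
Weighted average = (0.4200·21.0 + 0.0480·24.0 + 0.0840·25.0) / (0.4200 + 0.0480 + 0.0840)
  = 12.0720 / 0.5520 = 21.870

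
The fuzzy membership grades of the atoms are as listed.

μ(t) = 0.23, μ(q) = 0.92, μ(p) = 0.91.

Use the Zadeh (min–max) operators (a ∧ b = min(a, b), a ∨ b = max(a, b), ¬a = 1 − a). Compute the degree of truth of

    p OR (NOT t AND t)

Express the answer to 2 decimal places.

0.91

NOT t = 1 − 0.23 = 0.77
NOT t AND t = min(a, b) on (0.77, 0.23) = 0.23
p OR (NOT t AND t) = max(a, b) on (0.91, 0.23) = 0.91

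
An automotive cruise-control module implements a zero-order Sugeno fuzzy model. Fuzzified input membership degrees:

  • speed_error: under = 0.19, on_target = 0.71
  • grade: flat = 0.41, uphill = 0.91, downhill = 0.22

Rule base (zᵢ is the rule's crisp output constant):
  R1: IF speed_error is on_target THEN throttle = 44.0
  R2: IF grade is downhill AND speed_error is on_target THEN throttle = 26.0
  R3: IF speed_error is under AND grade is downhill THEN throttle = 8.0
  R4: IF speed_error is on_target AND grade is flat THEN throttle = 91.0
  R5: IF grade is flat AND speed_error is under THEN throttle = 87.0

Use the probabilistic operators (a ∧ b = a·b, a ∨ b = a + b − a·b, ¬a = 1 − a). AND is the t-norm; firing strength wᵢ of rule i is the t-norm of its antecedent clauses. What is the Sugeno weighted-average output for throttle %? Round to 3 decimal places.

R1 (z=44.0): on_target=0.71 → w = 0.7100
R2 (z=26.0): downhill=0.22, on_target=0.71; AND[a·b] → w = 0.1562
R3 (z=8.0): under=0.19, downhill=0.22; AND[a·b] → w = 0.0418
R4 (z=91.0): on_target=0.71, flat=0.41; AND[a·b] → w = 0.2911
R5 (z=87.0): flat=0.41, under=0.19; AND[a·b] → w = 0.0779
Weighted average = (0.7100·44.0 + 0.1562·26.0 + 0.0418·8.0 + 0.2911·91.0 + 0.0779·87.0) / (0.7100 + 0.1562 + 0.0418 + 0.2911 + 0.0779)
  = 68.9030 / 1.2770 = 53.957

53.957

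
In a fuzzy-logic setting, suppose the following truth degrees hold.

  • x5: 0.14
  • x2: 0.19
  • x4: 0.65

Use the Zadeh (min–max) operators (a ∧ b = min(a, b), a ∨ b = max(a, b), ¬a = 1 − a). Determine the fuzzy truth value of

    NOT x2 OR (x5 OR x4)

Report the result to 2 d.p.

0.81

NOT x2 = 1 − 0.19 = 0.81
x5 OR x4 = max(a, b) on (0.14, 0.65) = 0.65
NOT x2 OR (x5 OR x4) = max(a, b) on (0.81, 0.65) = 0.81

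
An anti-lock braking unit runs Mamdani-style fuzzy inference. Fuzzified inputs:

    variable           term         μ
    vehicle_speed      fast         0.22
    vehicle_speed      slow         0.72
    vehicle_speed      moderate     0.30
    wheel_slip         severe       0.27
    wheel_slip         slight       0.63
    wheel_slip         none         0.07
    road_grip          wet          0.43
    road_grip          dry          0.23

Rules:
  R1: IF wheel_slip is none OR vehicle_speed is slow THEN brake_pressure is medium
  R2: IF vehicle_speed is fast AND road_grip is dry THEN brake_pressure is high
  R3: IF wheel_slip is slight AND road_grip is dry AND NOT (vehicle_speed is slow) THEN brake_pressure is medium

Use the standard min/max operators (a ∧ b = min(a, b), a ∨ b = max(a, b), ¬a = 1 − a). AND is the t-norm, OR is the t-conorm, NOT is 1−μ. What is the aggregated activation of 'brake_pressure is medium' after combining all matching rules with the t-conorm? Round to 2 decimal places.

R1: none=0.07, slow=0.72; OR[max(a, b)] → w = 0.72
R2: fast=0.22, dry=0.23; AND[min(a, b)] → w = 0.22
R3: slight=0.63, dry=0.23, ¬slow=1−0.72=0.28; AND[min(a, b)] → w = 0.23
Rules with consequent 'medium': {R1, R3} → strengths 0.72, 0.23
Aggregate via t-conorm [max(a, b)]: 0.72

0.72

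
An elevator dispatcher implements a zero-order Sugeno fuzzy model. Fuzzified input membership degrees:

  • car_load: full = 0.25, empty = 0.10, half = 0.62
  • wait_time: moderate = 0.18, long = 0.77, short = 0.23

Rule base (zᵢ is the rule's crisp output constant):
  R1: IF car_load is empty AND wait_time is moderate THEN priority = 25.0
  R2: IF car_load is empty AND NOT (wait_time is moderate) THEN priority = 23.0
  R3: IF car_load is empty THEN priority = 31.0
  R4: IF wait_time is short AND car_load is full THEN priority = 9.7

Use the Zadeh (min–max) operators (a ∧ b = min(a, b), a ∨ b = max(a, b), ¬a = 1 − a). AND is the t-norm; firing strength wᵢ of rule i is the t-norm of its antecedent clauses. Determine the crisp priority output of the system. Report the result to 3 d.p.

19.115

R1 (z=25.0): empty=0.10, moderate=0.18; AND[min(a, b)] → w = 0.10
R2 (z=23.0): empty=0.10, ¬moderate=1−0.18=0.82; AND[min(a, b)] → w = 0.10
R3 (z=31.0): empty=0.10 → w = 0.10
R4 (z=9.7): short=0.23, full=0.25; AND[min(a, b)] → w = 0.23
Weighted average = (0.10·25.0 + 0.10·23.0 + 0.10·31.0 + 0.23·9.7) / (0.10 + 0.10 + 0.10 + 0.23)
  = 10.1310 / 0.5300 = 19.115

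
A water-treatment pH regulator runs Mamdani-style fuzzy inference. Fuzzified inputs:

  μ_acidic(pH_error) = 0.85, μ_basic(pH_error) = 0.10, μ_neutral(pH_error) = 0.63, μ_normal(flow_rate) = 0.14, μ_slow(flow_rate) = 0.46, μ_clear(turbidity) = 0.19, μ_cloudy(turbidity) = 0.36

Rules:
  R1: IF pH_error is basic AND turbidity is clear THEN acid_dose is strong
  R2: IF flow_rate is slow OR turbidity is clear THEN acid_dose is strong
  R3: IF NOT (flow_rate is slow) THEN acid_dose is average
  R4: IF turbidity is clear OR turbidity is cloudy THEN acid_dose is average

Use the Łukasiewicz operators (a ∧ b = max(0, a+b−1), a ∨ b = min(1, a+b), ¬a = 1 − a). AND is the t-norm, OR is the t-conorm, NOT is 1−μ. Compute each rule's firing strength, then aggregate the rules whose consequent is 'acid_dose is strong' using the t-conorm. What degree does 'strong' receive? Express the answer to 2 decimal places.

0.65

R1: basic=0.10, clear=0.19; AND[max(0, a+b−1)] → w = 0.00
R2: slow=0.46, clear=0.19; OR[min(1, a+b)] → w = 0.65
R3: ¬slow=1−0.46=0.54 → w = 0.54
R4: clear=0.19, cloudy=0.36; OR[min(1, a+b)] → w = 0.55
Rules with consequent 'strong': {R1, R2} → strengths 0.00, 0.65
Aggregate via t-conorm [min(1, a+b)]: 0.65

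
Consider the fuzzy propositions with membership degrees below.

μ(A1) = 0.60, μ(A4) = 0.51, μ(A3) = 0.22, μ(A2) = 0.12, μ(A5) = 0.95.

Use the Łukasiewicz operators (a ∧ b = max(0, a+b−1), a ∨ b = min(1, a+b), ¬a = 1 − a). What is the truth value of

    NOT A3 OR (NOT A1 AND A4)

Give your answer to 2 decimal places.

0.78

NOT A3 = 1 − 0.22 = 0.78
NOT A1 = 1 − 0.60 = 0.40
NOT A1 AND A4 = max(0, a+b−1) on (0.40, 0.51) = 0.00
NOT A3 OR (NOT A1 AND A4) = min(1, a+b) on (0.78, 0.00) = 0.78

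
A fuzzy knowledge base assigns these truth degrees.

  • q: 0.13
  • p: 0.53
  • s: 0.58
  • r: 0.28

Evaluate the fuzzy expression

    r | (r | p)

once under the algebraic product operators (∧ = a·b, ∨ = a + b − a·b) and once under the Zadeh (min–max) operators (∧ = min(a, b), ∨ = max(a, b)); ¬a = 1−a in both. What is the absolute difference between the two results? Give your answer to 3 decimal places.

Under algebraic product:
  r | p = a + b − a·b on (0.2800, 0.5300) = 0.6616
  r | (r | p) = a + b − a·b on (0.2800, 0.6616) = 0.7564
  → value = 0.7564
Under Zadeh (min–max):
  r | p = max(a, b) on (0.28, 0.53) = 0.53
  r | (r | p) = max(a, b) on (0.28, 0.53) = 0.53
  → value = 0.5300
|0.7564 − 0.5300| = 0.226

0.226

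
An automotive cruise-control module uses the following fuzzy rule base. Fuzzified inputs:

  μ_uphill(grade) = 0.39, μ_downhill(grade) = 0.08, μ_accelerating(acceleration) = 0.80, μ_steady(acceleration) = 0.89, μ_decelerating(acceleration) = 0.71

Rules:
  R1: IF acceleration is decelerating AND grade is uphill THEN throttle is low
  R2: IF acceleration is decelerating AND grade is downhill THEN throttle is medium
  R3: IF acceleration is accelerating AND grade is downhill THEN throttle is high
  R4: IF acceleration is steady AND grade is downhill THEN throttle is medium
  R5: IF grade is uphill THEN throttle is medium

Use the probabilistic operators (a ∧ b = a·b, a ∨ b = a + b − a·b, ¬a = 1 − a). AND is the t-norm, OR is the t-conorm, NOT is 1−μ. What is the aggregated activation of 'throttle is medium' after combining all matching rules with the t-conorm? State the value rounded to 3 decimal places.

R1: decelerating=0.71, uphill=0.39; AND[a·b] → w = 0.2769
R2: decelerating=0.71, downhill=0.08; AND[a·b] → w = 0.0568
R3: accelerating=0.80, downhill=0.08; AND[a·b] → w = 0.0640
R4: steady=0.89, downhill=0.08; AND[a·b] → w = 0.0712
R5: uphill=0.39 → w = 0.3900
Rules with consequent 'medium': {R2, R4, R5} → strengths 0.0568, 0.0712, 0.3900
Aggregate via t-conorm [a + b − a·b]: 0.4656

0.466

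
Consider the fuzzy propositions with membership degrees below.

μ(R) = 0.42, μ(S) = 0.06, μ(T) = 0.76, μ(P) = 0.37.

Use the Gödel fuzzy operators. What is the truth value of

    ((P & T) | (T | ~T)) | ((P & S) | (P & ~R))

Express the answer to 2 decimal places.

0.76

P & T = min(a, b) on (0.37, 0.76) = 0.37
~T = 1 − 0.76 = 0.24
T | ~T = max(a, b) on (0.76, 0.24) = 0.76
(P & T) | (T | ~T) = max(a, b) on (0.37, 0.76) = 0.76
P & S = min(a, b) on (0.37, 0.06) = 0.06
~R = 1 − 0.42 = 0.58
P & ~R = min(a, b) on (0.37, 0.58) = 0.37
(P & S) | (P & ~R) = max(a, b) on (0.06, 0.37) = 0.37
((P & T) | (T | ~T)) | ((P & S) | (P & ~R)) = max(a, b) on (0.76, 0.37) = 0.76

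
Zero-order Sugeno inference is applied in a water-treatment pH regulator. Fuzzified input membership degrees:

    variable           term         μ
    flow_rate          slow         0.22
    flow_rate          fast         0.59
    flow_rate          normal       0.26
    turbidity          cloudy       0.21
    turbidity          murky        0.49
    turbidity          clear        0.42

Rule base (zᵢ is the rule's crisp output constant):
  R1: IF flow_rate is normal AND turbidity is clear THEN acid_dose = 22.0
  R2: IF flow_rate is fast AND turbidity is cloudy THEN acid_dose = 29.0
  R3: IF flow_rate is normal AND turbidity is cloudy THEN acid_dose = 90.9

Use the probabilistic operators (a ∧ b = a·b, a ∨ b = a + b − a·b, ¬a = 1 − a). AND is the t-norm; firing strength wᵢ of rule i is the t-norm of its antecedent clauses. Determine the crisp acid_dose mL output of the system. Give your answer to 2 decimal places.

38.09

R1 (z=22.0): normal=0.26, clear=0.42; AND[a·b] → w = 0.1092
R2 (z=29.0): fast=0.59, cloudy=0.21; AND[a·b] → w = 0.1239
R3 (z=90.9): normal=0.26, cloudy=0.21; AND[a·b] → w = 0.0546
Weighted average = (0.1092·22.0 + 0.1239·29.0 + 0.0546·90.9) / (0.1092 + 0.1239 + 0.0546)
  = 10.9586 / 0.2877 = 38.09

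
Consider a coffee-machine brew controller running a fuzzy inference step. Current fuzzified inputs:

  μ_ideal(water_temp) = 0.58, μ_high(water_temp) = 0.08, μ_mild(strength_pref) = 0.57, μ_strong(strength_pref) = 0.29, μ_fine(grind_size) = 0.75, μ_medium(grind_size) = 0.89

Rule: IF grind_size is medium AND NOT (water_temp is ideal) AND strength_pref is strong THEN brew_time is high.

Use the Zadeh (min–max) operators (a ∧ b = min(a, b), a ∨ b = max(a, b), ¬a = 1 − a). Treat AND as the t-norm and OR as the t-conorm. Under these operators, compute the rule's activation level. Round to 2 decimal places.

firing strength: medium=0.89, ¬ideal=1−0.58=0.42, strong=0.29; AND[min(a, b)] → w = 0.29

0.29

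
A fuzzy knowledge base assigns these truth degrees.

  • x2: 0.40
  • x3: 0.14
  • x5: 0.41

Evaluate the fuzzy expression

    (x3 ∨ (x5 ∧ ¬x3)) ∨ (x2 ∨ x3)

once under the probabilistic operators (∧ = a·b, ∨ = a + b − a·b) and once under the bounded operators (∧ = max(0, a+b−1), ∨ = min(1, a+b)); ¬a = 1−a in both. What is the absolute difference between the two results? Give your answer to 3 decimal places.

0.237

Under probabilistic:
  ¬x3 = 1 − 0.1400 = 0.8600
  x5 ∧ ¬x3 = a·b on (0.4100, 0.8600) = 0.3526
  x3 ∨ (x5 ∧ ¬x3) = a + b − a·b on (0.1400, 0.3526) = 0.4432
  x2 ∨ x3 = a + b − a·b on (0.4000, 0.1400) = 0.4840
  (x3 ∨ (x5 ∧ ¬x3)) ∨ (x2 ∨ x3) = a + b − a·b on (0.4432, 0.4840) = 0.7127
  → value = 0.7127
Under bounded:
  ¬x3 = 1 − 0.14 = 0.86
  x5 ∧ ¬x3 = max(0, a+b−1) on (0.41, 0.86) = 0.27
  x3 ∨ (x5 ∧ ¬x3) = min(1, a+b) on (0.14, 0.27) = 0.41
  x2 ∨ x3 = min(1, a+b) on (0.40, 0.14) = 0.54
  (x3 ∨ (x5 ∧ ¬x3)) ∨ (x2 ∨ x3) = min(1, a+b) on (0.41, 0.54) = 0.95
  → value = 0.9500
|0.7127 − 0.9500| = 0.237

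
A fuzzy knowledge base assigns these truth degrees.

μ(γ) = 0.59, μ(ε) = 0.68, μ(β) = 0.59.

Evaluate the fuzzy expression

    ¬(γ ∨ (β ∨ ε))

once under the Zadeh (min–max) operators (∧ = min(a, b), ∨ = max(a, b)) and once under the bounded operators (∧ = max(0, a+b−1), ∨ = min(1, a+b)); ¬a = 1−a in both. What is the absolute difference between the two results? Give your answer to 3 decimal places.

Under Zadeh (min–max):
  β ∨ ε = max(a, b) on (0.59, 0.68) = 0.68
  γ ∨ (β ∨ ε) = max(a, b) on (0.59, 0.68) = 0.68
  ¬(γ ∨ (β ∨ ε)) = 1 − 0.68 = 0.32
  → value = 0.3200
Under bounded:
  β ∨ ε = min(1, a+b) on (0.59, 0.68) = 1.00
  γ ∨ (β ∨ ε) = min(1, a+b) on (0.59, 1.00) = 1.00
  ¬(γ ∨ (β ∨ ε)) = 1 − 1.00 = 0.00
  → value = 0.0000
|0.3200 − 0.0000| = 0.320

0.320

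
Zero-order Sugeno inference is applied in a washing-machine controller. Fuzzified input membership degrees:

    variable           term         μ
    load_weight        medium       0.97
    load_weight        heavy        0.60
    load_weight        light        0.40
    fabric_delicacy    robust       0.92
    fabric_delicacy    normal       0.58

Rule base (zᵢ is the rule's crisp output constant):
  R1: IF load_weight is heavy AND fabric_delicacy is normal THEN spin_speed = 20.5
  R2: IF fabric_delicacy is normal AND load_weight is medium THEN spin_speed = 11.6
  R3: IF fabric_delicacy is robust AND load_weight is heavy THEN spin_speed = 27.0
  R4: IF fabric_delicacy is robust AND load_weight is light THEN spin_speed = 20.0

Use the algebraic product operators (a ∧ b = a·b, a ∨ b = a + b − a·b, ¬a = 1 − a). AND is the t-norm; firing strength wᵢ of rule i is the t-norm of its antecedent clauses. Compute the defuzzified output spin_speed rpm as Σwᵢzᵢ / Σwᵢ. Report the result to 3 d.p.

R1 (z=20.5): heavy=0.60, normal=0.58; AND[a·b] → w = 0.3480
R2 (z=11.6): normal=0.58, medium=0.97; AND[a·b] → w = 0.5626
R3 (z=27.0): robust=0.92, heavy=0.60; AND[a·b] → w = 0.5520
R4 (z=20.0): robust=0.92, light=0.40; AND[a·b] → w = 0.3680
Weighted average = (0.3480·20.5 + 0.5626·11.6 + 0.5520·27.0 + 0.3680·20.0) / (0.3480 + 0.5626 + 0.5520 + 0.3680)
  = 35.9242 / 1.8306 = 19.624

19.624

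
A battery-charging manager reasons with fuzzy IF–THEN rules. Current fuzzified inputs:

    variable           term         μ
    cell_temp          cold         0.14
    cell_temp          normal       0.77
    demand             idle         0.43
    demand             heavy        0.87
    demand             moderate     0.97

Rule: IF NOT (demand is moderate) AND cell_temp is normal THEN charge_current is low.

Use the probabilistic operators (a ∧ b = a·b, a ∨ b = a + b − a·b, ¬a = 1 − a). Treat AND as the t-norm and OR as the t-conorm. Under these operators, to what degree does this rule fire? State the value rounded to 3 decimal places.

0.023

firing strength: ¬moderate=1−0.97=0.03, normal=0.77; AND[a·b] → w = 0.0231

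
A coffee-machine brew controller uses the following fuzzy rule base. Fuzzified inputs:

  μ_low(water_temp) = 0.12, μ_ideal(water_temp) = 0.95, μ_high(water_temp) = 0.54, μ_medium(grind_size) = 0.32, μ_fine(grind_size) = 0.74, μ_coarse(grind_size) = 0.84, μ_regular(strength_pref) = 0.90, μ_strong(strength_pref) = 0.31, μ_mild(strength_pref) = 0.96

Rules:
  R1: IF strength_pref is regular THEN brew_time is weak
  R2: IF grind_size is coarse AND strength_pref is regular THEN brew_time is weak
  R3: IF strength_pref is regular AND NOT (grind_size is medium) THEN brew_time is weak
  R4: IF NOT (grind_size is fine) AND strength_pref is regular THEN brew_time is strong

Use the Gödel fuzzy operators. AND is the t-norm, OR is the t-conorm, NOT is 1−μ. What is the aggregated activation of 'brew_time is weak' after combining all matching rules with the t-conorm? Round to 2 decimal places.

R1: regular=0.90 → w = 0.90
R2: coarse=0.84, regular=0.90; AND[min(a, b)] → w = 0.84
R3: regular=0.90, ¬medium=1−0.32=0.68; AND[min(a, b)] → w = 0.68
R4: ¬fine=1−0.74=0.26, regular=0.90; AND[min(a, b)] → w = 0.26
Rules with consequent 'weak': {R1, R2, R3} → strengths 0.90, 0.84, 0.68
Aggregate via t-conorm [max(a, b)]: 0.90

0.90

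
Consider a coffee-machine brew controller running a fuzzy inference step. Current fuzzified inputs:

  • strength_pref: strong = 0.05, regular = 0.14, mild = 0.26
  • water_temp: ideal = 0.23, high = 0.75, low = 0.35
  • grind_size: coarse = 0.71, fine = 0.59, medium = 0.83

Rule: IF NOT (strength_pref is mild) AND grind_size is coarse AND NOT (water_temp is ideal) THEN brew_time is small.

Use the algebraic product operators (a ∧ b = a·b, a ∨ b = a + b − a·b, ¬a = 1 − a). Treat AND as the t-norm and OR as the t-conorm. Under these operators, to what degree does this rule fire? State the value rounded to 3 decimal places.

0.405

firing strength: ¬mild=1−0.26=0.74, coarse=0.71, ¬ideal=1−0.23=0.77; AND[a·b] → w = 0.4046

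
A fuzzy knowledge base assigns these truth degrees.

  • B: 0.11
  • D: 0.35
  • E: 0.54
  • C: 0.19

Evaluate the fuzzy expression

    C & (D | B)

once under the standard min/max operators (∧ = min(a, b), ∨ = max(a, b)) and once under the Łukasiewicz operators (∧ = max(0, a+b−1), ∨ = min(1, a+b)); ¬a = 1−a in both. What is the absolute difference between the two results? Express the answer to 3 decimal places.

0.190

Under standard min/max:
  D | B = max(a, b) on (0.35, 0.11) = 0.35
  C & (D | B) = min(a, b) on (0.19, 0.35) = 0.19
  → value = 0.1900
Under Łukasiewicz:
  D | B = min(1, a+b) on (0.35, 0.11) = 0.46
  C & (D | B) = max(0, a+b−1) on (0.19, 0.46) = 0.00
  → value = 0.0000
|0.1900 − 0.0000| = 0.190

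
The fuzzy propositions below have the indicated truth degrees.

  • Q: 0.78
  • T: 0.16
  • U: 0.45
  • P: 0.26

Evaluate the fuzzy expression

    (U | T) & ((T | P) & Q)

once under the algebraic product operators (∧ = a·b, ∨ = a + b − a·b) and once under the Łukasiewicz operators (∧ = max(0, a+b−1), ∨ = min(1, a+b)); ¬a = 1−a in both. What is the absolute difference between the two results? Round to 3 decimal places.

0.159

Under algebraic product:
  U | T = a + b − a·b on (0.4500, 0.1600) = 0.5380
  T | P = a + b − a·b on (0.1600, 0.2600) = 0.3784
  (T | P) & Q = a·b on (0.3784, 0.7800) = 0.2952
  (U | T) & ((T | P) & Q) = a·b on (0.5380, 0.2952) = 0.1588
  → value = 0.1588
Under Łukasiewicz:
  U | T = min(1, a+b) on (0.45, 0.16) = 0.61
  T | P = min(1, a+b) on (0.16, 0.26) = 0.42
  (T | P) & Q = max(0, a+b−1) on (0.42, 0.78) = 0.20
  (U | T) & ((T | P) & Q) = max(0, a+b−1) on (0.61, 0.20) = 0.00
  → value = 0.0000
|0.1588 − 0.0000| = 0.159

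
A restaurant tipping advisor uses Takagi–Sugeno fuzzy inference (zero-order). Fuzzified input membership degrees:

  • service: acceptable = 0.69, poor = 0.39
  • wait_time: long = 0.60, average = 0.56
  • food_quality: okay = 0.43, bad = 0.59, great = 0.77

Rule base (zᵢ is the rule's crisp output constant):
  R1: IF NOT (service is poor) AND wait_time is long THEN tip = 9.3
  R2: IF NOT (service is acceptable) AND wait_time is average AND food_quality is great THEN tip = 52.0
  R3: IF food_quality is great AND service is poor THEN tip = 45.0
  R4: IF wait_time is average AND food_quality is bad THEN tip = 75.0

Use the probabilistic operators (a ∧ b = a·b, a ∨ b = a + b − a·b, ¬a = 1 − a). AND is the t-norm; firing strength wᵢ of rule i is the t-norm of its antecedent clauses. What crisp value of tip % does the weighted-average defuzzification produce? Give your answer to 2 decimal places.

R1 (z=9.3): ¬poor=1−0.39=0.61, long=0.60; AND[a·b] → w = 0.3660
R2 (z=52.0): ¬acceptable=1−0.69=0.31, average=0.56, great=0.77; AND[a·b] → w = 0.1337
R3 (z=45.0): great=0.77, poor=0.39; AND[a·b] → w = 0.3003
R4 (z=75.0): average=0.56, bad=0.59; AND[a·b] → w = 0.3304
Weighted average = (0.3660·9.3 + 0.1337·52.0 + 0.3003·45.0 + 0.3304·75.0) / (0.3660 + 0.1337 + 0.3003 + 0.3304)
  = 48.6482 / 1.1304 = 43.04

43.04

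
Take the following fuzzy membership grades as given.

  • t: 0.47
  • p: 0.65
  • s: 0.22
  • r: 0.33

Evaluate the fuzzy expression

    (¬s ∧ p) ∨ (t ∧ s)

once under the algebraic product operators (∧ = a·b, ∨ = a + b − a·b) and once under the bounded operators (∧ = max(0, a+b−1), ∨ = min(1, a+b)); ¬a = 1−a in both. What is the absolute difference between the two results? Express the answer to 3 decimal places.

0.128

Under algebraic product:
  ¬s = 1 − 0.2200 = 0.7800
  ¬s ∧ p = a·b on (0.7800, 0.6500) = 0.5070
  t ∧ s = a·b on (0.4700, 0.2200) = 0.1034
  (¬s ∧ p) ∨ (t ∧ s) = a + b − a·b on (0.5070, 0.1034) = 0.5580
  → value = 0.5580
Under bounded:
  ¬s = 1 − 0.22 = 0.78
  ¬s ∧ p = max(0, a+b−1) on (0.78, 0.65) = 0.43
  t ∧ s = max(0, a+b−1) on (0.47, 0.22) = 0.00
  (¬s ∧ p) ∨ (t ∧ s) = min(1, a+b) on (0.43, 0.00) = 0.43
  → value = 0.4300
|0.5580 − 0.4300| = 0.128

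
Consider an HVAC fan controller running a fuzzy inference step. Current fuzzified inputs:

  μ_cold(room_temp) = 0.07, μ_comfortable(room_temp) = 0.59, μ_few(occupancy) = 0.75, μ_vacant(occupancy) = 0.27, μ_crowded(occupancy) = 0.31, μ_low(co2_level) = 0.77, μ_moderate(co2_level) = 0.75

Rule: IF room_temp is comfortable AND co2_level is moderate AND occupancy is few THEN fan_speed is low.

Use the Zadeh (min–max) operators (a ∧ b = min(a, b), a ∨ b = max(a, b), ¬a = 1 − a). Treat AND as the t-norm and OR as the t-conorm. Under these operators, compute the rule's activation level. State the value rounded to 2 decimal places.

0.59

firing strength: comfortable=0.59, moderate=0.75, few=0.75; AND[min(a, b)] → w = 0.59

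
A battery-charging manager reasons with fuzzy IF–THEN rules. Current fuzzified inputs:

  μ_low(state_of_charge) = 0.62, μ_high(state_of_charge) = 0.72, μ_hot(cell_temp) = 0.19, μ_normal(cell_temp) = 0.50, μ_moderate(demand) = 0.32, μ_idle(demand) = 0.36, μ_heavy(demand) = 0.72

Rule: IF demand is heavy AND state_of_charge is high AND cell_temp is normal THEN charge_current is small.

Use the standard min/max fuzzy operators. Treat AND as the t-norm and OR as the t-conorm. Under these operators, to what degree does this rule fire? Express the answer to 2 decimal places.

0.50

firing strength: heavy=0.72, high=0.72, normal=0.50; AND[min(a, b)] → w = 0.50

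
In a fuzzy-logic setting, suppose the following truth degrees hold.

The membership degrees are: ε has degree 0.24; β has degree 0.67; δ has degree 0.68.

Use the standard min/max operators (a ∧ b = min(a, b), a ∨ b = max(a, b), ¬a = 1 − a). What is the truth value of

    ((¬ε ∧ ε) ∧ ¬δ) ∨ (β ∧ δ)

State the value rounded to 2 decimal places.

¬ε = 1 − 0.24 = 0.76
¬ε ∧ ε = min(a, b) on (0.76, 0.24) = 0.24
¬δ = 1 − 0.68 = 0.32
(¬ε ∧ ε) ∧ ¬δ = min(a, b) on (0.24, 0.32) = 0.24
β ∧ δ = min(a, b) on (0.67, 0.68) = 0.67
((¬ε ∧ ε) ∧ ¬δ) ∨ (β ∧ δ) = max(a, b) on (0.24, 0.67) = 0.67

0.67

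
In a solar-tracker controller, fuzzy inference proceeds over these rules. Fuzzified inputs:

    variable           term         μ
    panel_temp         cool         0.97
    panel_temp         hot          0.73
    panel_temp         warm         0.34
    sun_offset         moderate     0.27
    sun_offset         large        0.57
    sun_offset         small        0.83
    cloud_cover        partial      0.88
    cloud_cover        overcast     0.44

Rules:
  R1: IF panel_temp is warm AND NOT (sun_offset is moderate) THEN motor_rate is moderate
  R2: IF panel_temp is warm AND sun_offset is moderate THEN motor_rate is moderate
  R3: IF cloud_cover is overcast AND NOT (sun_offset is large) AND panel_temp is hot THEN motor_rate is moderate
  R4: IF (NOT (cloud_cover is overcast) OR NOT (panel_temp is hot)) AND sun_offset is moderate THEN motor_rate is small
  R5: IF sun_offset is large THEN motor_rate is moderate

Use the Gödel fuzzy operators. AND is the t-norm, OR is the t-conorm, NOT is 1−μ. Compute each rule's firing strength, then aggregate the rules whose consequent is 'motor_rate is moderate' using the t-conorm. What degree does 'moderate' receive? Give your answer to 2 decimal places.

R1: warm=0.34, ¬moderate=1−0.27=0.73; AND[min(a, b)] → w = 0.34
R2: warm=0.34, moderate=0.27; AND[min(a, b)] → w = 0.27
R3: overcast=0.44, ¬large=1−0.57=0.43, hot=0.73; AND[min(a, b)] → w = 0.43
R4: (¬overcast=1−0.44=0.56 OR ¬hot=1−0.73=0.27) = 0.56; AND[min(a, b)] with moderate=0.27 → w = 0.27
R5: large=0.57 → w = 0.57
Rules with consequent 'moderate': {R1, R2, R3, R5} → strengths 0.34, 0.27, 0.43, 0.57
Aggregate via t-conorm [max(a, b)]: 0.57

0.57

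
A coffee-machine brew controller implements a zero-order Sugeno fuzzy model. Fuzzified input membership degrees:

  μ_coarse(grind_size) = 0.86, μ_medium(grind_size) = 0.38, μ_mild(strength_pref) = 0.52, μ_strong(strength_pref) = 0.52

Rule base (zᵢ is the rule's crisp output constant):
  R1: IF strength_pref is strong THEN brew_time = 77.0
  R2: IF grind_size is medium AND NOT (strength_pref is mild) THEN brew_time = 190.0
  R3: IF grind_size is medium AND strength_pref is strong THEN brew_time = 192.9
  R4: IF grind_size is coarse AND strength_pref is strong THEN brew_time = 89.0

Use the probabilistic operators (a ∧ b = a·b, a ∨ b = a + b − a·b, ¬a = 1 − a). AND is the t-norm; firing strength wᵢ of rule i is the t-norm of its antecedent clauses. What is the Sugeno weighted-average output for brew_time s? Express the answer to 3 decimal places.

113.282

R1 (z=77.0): strong=0.52 → w = 0.5200
R2 (z=190.0): medium=0.38, ¬mild=1−0.52=0.48; AND[a·b] → w = 0.1824
R3 (z=192.9): medium=0.38, strong=0.52; AND[a·b] → w = 0.1976
R4 (z=89.0): coarse=0.86, strong=0.52; AND[a·b] → w = 0.4472
Weighted average = (0.5200·77.0 + 0.1824·190.0 + 0.1976·192.9 + 0.4472·89.0) / (0.5200 + 0.1824 + 0.1976 + 0.4472)
  = 152.6138 / 1.3472 = 113.282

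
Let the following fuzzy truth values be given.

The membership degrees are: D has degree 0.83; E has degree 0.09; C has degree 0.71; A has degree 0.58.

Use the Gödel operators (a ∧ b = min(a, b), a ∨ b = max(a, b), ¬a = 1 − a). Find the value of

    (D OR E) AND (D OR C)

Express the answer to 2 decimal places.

D OR E = max(a, b) on (0.83, 0.09) = 0.83
D OR C = max(a, b) on (0.83, 0.71) = 0.83
(D OR E) AND (D OR C) = min(a, b) on (0.83, 0.83) = 0.83

0.83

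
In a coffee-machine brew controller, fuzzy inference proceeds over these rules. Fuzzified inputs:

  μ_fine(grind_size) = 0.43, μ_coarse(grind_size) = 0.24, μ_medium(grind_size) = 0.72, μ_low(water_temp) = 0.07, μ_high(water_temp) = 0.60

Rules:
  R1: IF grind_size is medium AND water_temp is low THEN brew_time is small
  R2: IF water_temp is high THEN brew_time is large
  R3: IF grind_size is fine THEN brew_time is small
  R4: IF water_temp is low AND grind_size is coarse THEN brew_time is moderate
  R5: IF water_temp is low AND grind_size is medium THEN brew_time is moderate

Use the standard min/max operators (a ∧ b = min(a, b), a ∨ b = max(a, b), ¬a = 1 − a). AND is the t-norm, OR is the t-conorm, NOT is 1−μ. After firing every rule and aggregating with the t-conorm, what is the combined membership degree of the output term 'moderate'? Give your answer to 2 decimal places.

R1: medium=0.72, low=0.07; AND[min(a, b)] → w = 0.07
R2: high=0.60 → w = 0.60
R3: fine=0.43 → w = 0.43
R4: low=0.07, coarse=0.24; AND[min(a, b)] → w = 0.07
R5: low=0.07, medium=0.72; AND[min(a, b)] → w = 0.07
Rules with consequent 'moderate': {R4, R5} → strengths 0.07, 0.07
Aggregate via t-conorm [max(a, b)]: 0.07

0.07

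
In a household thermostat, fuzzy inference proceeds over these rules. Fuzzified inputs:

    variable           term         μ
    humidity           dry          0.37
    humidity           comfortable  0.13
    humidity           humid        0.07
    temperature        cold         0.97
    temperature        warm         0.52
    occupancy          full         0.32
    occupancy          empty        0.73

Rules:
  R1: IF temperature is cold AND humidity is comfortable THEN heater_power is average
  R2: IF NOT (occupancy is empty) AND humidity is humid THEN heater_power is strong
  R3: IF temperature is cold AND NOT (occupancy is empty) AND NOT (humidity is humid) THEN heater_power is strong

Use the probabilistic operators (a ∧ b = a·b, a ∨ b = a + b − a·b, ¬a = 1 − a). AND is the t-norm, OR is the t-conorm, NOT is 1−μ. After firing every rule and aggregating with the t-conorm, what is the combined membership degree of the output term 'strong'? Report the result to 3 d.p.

0.258

R1: cold=0.97, comfortable=0.13; AND[a·b] → w = 0.1261
R2: ¬empty=1−0.73=0.27, humid=0.07; AND[a·b] → w = 0.0189
R3: cold=0.97, ¬empty=1−0.73=0.27, ¬humid=1−0.07=0.93; AND[a·b] → w = 0.2436
Rules with consequent 'strong': {R2, R3} → strengths 0.0189, 0.2436
Aggregate via t-conorm [a + b − a·b]: 0.2579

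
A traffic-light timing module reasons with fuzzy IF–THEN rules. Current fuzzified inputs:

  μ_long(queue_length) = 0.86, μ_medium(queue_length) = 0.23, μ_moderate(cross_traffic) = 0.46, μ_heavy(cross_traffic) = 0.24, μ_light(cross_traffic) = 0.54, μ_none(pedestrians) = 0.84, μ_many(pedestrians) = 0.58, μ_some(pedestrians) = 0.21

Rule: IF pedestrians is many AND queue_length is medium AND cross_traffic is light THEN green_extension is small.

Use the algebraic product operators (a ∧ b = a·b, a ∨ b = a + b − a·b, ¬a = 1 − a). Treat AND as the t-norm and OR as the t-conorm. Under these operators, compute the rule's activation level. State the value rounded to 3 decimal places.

0.072

firing strength: many=0.58, medium=0.23, light=0.54; AND[a·b] → w = 0.0720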